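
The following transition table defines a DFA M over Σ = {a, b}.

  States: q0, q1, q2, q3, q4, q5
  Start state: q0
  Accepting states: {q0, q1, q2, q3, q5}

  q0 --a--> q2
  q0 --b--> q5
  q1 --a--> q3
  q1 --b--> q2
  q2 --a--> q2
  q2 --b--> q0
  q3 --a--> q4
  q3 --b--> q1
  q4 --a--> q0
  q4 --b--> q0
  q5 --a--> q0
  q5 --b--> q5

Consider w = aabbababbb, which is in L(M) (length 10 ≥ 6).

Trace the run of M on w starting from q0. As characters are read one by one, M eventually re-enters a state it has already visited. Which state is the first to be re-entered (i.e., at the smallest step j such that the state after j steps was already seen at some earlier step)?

q2

Run of M on w = a a b b a b a b b b:
  step 0: q0  (start)
  step 1: q2  (read a: q0→q2)
  step 2: q2  (read a: q2→q2)   ← first repeat (q2 seen earlier)
  step 3: q0  (read b: q2→q0)
  step 4: q5  (read b: q0→q5)
  step 5: q0  (read a: q5→q0)
  step 6: q5  (read b: q0→q5)
  step 7: q0  (read a: q5→q0)
  step 8: q5  (read b: q0→q5)
  step 9: q5  (read b: q5→q5)
  step 10: q5  (read b: q5→q5)

The earliest repeat is at step j = 2: M is in q2, which it already visited at step i = 1.
Pumping length from the standard proof: p = 6 (the number of states). The repeated state found above gives |xy| = j ≤ 6 and |y| = j − i ≥ 1.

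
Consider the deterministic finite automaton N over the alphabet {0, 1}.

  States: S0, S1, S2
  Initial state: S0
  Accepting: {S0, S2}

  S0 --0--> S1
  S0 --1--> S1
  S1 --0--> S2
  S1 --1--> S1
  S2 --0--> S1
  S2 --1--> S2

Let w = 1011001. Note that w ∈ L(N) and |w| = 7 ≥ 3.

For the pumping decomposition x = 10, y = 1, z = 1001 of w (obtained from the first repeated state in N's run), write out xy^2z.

10111001

xy^2z = 10·1·1·1001 = 10111001.
Reading y = 1 takes N from S2 back to S2, so after x·y·y the machine is still in S2, and z then leads to the accepting state S2. Hence 10111001 ∈ L(N).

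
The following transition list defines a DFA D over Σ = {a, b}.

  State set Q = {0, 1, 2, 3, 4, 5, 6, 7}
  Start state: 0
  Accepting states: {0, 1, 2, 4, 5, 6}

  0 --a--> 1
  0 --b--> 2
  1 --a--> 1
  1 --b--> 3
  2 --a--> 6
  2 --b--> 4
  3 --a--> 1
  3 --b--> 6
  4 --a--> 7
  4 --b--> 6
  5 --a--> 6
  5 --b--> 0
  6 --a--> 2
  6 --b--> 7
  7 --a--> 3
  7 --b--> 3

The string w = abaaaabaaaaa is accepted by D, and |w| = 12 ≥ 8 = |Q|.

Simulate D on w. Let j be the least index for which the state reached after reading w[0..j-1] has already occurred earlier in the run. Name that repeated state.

1

State sequence: 0 -a-> 1 -b-> 3 -a-> 1 -a-> 1 -a-> 1 -a-> 1 -b-> 3 -a-> 1 -a-> 1 -a-> 1 -a-> 1 -a-> 1
First repeat at step 3: 1 was already visited.

The earliest repeat is at step j = 3: D is in 1, which it already visited at step i = 1.
With |Q| = 8, pigeonhole forces a state repeat no later than step 8; the substring read between the first and second visits to that state can be pumped.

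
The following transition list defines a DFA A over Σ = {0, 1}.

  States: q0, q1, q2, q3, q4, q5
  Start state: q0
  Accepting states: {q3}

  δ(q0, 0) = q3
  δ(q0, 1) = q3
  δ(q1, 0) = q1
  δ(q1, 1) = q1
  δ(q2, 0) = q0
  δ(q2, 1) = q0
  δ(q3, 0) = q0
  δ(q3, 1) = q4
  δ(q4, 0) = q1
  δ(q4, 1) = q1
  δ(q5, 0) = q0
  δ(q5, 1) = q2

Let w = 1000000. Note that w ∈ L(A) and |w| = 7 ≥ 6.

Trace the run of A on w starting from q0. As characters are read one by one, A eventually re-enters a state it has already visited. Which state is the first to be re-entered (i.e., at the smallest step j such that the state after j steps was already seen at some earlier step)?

q0

Run of A on w = 1 0 0 0 0 0 0:
  step 0: q0  (start)
  step 1: q3  (read 1: q0→q3)
  step 2: q0  (read 0: q3→q0)   ← first repeat (q0 seen earlier)
  step 3: q3  (read 0: q0→q3)
  step 4: q0  (read 0: q3→q0)
  step 5: q3  (read 0: q0→q3)
  step 6: q0  (read 0: q3→q0)
  step 7: q3  (read 0: q0→q3)

The earliest repeat is at step j = 2: A is in q0, which it already visited at step i = 0.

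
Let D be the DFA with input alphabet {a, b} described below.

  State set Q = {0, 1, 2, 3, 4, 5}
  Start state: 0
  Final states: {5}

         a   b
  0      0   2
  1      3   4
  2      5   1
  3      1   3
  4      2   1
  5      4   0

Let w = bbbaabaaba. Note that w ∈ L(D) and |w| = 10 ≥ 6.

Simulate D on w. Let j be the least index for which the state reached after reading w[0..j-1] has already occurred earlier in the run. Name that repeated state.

State sequence: 0 -b-> 2 -b-> 1 -b-> 4 -a-> 2 -a-> 5 -b-> 0 -a-> 0 -a-> 0 -b-> 2 -a-> 5
First repeat at step 4: 2 was already visited.

The earliest repeat is at step j = 4: D is in 2, which it already visited at step i = 1.
Since D has 6 states, any run of length ≥ 6 visits 6+1 states, so by pigeonhole some state repeats within the first 6 steps — that repeat gives the pumpable loop.

2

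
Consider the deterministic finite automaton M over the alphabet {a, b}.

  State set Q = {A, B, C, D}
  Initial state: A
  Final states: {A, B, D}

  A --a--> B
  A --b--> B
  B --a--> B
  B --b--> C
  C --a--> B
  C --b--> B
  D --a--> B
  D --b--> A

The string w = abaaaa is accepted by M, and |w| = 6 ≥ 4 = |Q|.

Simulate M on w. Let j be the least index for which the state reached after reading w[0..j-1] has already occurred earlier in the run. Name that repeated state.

Run of M on w = a b a a a a:
  step 0: A  (start)
  step 1: B  (read a: A→B)
  step 2: C  (read b: B→C)
  step 3: B  (read a: C→B)   ← first repeat (B seen earlier)
  step 4: B  (read a: B→B)
  step 5: B  (read a: B→B)
  step 6: B  (read a: B→B)

The earliest repeat is at step j = 3: M is in B, which it already visited at step i = 1.
With |Q| = 4, pigeonhole forces a state repeat no later than step 4; the substring read between the first and second visits to that state can be pumped.

B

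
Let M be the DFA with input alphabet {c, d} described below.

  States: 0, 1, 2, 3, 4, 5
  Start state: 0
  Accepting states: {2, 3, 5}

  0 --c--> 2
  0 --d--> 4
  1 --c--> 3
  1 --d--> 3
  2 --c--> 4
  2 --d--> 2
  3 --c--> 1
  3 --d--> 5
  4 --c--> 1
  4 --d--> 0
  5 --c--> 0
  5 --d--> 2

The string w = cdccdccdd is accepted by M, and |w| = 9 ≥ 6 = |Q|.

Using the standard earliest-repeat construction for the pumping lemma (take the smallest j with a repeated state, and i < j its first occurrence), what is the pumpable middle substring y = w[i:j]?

Run of M on w = c d c c d c c d d:
  step 0: 0  (start)
  step 1: 2  (read c: 0→2)
  step 2: 2  (read d: 2→2)   ← first repeat (2 seen earlier)
  step 3: 4  (read c: 2→4)
  step 4: 1  (read c: 4→1)
  step 5: 3  (read d: 1→3)
  step 6: 1  (read c: 3→1)
  step 7: 3  (read c: 1→3)
  step 8: 5  (read d: 3→5)
  step 9: 2  (read d: 5→2)

So i = 1, j = 2, giving x = w[0:1] = c, y = w[1:2] = d, z = w[2:9] = ccdccdd.
Check: |xy| = 2 ≤ 6 and |y| = 1 ≥ 1. Reading y takes M from 2 back to 2, so every xyⁱz is accepted.

d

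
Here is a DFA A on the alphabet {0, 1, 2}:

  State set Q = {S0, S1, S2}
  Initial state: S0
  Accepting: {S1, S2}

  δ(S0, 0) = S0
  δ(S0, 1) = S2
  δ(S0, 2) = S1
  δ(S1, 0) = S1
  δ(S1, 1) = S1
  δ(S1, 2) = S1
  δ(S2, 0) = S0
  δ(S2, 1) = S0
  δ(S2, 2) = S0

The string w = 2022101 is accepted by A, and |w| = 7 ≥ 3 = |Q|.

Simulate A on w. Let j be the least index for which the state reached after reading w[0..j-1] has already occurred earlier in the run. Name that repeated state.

S1

State sequence: S0 -2-> S1 -0-> S1 -2-> S1 -2-> S1 -1-> S1 -0-> S1 -1-> S1
First repeat at step 2: S1 was already visited.

The earliest repeat is at step j = 2: A is in S1, which it already visited at step i = 1.
The DFA has 3 states, so the proof of the pumping lemma guarantees a repeated state among the first 3+1 visited; the segment between the two visits is the pumpable y.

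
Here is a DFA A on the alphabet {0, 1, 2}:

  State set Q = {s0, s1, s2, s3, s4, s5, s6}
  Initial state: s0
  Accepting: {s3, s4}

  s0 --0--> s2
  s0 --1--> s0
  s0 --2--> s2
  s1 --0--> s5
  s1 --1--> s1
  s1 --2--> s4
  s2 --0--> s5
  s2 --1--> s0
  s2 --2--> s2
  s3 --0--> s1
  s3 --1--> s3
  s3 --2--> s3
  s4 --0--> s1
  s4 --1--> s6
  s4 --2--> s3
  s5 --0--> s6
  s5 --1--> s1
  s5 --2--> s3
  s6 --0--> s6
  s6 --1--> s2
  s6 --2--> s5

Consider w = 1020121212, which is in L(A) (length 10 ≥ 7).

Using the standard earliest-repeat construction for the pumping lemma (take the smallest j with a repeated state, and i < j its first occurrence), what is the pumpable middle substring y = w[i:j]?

Run of A on w = 1 0 2 0 1 2 1 2 1 2:
  step 0: s0  (start)
  step 1: s0  (read 1: s0→s0)   ← first repeat (s0 seen earlier)
  step 2: s2  (read 0: s0→s2)
  step 3: s2  (read 2: s2→s2)
  step 4: s5  (read 0: s2→s5)
  step 5: s1  (read 1: s5→s1)
  step 6: s4  (read 2: s1→s4)
  step 7: s6  (read 1: s4→s6)
  step 8: s5  (read 2: s6→s5)
  step 9: s1  (read 1: s5→s1)
  step 10: s4  (read 2: s1→s4)

So i = 0, j = 1, giving x = w[0:0] = ε, y = w[0:1] = 1, z = w[1:10] = 020121212.
Check: |xy| = 1 ≤ 7 and |y| = 1 ≥ 1. Reading y takes A from s0 back to s0, so every xyⁱz is accepted.

1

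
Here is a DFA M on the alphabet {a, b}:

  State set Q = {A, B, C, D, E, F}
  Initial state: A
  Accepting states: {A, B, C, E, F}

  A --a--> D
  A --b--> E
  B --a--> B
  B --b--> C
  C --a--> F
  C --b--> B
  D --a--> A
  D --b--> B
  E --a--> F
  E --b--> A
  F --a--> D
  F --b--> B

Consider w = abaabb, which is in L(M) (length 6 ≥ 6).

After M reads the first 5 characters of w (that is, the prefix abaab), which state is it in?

C

Run of M on the first 5 characters of w = a b a a b:
  step 0: A  (start)
  step 1: D  (read a: A→D)
  step 2: B  (read b: D→B)
  step 3: B  (read a: B→B)
  step 4: B  (read a: B→B)
  step 5: C  (read b: B→C)

After reading 5 characters, M is in state C.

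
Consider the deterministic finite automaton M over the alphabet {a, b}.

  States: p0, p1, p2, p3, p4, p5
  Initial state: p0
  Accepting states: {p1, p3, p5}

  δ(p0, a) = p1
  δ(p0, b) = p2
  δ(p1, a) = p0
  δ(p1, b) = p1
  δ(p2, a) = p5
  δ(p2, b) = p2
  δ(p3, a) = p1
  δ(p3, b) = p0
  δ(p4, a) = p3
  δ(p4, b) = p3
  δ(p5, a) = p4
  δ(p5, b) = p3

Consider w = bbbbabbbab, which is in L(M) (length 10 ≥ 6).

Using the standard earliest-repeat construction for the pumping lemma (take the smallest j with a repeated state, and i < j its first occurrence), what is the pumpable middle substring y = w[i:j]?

State sequence: p0 -b-> p2 -b-> p2 -b-> p2 -b-> p2 -a-> p5 -b-> p3 -b-> p0 -b-> p2 -a-> p5 -b-> p3
First repeat at step 2: p2 was already visited.

So i = 1, j = 2, giving x = w[0:1] = b, y = w[1:2] = b, z = w[2:10] = bbabbbab.
Check: |xy| = 2 ≤ 6 and |y| = 1 ≥ 1. Reading y takes M from p2 back to p2, so every xyⁱz is accepted.
Since M has 6 states, any run of length ≥ 6 visits 6+1 states, so by pigeonhole some state repeats within the first 6 steps — that repeat gives the pumpable loop.

b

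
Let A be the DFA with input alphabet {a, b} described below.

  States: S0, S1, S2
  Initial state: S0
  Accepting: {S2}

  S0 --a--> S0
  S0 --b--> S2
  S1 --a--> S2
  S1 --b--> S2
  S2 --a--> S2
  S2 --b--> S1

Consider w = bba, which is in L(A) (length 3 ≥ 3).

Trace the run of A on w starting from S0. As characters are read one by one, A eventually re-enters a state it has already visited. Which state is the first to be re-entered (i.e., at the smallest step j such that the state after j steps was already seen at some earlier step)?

S2

State sequence: S0 -b-> S2 -b-> S1 -a-> S2
First repeat at step 3: S2 was already visited.

The earliest repeat is at step j = 3: A is in S2, which it already visited at step i = 1.
With |Q| = 3, pigeonhole forces a state repeat no later than step 3; the substring read between the first and second visits to that state can be pumped.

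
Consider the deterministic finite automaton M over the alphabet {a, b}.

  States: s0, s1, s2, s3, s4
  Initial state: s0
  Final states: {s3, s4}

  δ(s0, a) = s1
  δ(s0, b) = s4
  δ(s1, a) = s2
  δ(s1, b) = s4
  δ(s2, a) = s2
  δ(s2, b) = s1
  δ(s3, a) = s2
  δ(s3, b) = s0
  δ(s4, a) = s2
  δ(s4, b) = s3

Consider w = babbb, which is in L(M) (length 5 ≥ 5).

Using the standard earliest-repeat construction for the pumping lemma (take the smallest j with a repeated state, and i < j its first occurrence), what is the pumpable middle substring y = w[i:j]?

abb

State sequence: s0 -b-> s4 -a-> s2 -b-> s1 -b-> s4 -b-> s3
First repeat at step 4: s4 was already visited.

So i = 1, j = 4, giving x = w[0:1] = b, y = w[1:4] = abb, z = w[4:5] = b.
Check: |xy| = 4 ≤ 5 and |y| = 3 ≥ 1. Reading y takes M from s4 back to s4, so every xyⁱz is accepted.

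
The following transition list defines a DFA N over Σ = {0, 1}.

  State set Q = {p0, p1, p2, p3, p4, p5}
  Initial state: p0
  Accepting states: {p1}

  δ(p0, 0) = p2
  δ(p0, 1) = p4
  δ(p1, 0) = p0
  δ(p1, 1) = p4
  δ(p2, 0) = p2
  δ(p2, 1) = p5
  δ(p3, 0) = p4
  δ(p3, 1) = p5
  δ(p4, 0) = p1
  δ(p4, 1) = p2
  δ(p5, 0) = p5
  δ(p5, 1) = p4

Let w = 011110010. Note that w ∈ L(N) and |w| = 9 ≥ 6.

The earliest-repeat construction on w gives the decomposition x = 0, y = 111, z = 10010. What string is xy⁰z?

xy⁰z = xz = 0·10010 = 010010.
Reading y = 111 takes N from p2 back to p2, so after x the machine is still in p2, and z then leads to the accepting state p1. Hence 010010 ∈ L(N).

010010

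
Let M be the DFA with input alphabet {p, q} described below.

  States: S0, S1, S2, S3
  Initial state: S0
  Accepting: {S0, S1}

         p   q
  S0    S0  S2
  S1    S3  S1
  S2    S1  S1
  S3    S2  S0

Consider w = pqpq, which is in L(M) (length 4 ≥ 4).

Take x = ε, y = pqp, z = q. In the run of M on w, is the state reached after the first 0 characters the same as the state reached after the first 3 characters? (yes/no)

Run of M on the first 3 characters of w = p q p:
  step 0: S0  (start)
  step 1: S0  (read p: S0→S0)
  step 2: S2  (read q: S0→S2)
  step 3: S1  (read p: S2→S1)

After x (step 0): S0. After xy (step 3): S1.
They differ (S0 ≠ S1), so y is not a cycle from the state after x; this split is not the one the pumping-lemma construction produces, and pumping y need not keep the string in L(M).

no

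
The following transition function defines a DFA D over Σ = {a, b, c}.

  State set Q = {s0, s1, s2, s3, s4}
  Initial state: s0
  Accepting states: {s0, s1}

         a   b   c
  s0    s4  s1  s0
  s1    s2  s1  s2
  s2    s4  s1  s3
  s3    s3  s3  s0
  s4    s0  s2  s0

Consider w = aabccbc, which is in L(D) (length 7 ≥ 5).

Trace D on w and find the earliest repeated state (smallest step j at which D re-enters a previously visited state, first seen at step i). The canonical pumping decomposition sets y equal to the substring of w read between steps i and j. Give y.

aa

State sequence: s0 -a-> s4 -a-> s0 -b-> s1 -c-> s2 -c-> s3 -b-> s3 -c-> s0
First repeat at step 2: s0 was already visited.

So i = 0, j = 2, giving x = w[0:0] = ε, y = w[0:2] = aa, z = w[2:7] = bccbc.
Check: |xy| = 2 ≤ 5 and |y| = 2 ≥ 1. Reading y takes D from s0 back to s0, so every xyⁱz is accepted.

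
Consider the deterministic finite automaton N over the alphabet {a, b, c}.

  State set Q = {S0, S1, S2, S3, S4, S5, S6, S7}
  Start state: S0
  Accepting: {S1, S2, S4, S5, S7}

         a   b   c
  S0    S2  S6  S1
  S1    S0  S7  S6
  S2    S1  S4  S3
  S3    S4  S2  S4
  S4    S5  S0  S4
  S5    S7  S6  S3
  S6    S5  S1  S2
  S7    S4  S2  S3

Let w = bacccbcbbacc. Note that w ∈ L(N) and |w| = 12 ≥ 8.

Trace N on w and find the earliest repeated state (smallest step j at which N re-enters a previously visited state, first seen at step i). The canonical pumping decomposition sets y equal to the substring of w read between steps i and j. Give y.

c

State sequence: S0 -b-> S6 -a-> S5 -c-> S3 -c-> S4 -c-> S4 -b-> S0 -c-> S1 -b-> S7 -b-> S2 -a-> S1 -c-> S6 -c-> S2
First repeat at step 5: S4 was already visited.

So i = 4, j = 5, giving x = w[0:4] = bacc, y = w[4:5] = c, z = w[5:12] = bcbbacc.
Check: |xy| = 5 ≤ 8 and |y| = 1 ≥ 1. Reading y takes N from S4 back to S4, so every xyⁱz is accepted.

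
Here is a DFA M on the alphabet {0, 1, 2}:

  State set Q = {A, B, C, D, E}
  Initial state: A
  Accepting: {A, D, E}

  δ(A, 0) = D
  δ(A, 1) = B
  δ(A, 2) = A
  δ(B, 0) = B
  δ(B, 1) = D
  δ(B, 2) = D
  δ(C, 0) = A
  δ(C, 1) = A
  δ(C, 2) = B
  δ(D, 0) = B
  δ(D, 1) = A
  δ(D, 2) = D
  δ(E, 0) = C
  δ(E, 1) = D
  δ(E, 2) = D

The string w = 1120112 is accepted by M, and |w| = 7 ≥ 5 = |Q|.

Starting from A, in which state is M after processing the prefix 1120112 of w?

State sequence: A -1-> B -1-> D -2-> D -0-> B -1-> D -1-> A -2-> A

After reading 7 characters, M is in state A.
(This kind of state-tracing is the core of the pumping-lemma construction: with 5 states, pigeonhole forces a repeat within the first 5 steps.)

A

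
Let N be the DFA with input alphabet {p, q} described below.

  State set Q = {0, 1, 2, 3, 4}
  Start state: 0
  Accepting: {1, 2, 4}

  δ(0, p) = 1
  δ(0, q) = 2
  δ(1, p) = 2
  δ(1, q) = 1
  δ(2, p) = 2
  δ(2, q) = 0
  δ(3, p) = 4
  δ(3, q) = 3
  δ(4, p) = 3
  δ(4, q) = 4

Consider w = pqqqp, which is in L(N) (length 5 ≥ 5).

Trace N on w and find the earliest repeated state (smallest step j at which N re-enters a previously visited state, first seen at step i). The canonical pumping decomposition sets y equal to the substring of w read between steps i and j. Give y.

q

State sequence: 0 -p-> 1 -q-> 1 -q-> 1 -q-> 1 -p-> 2
First repeat at step 2: 1 was already visited.

So i = 1, j = 2, giving x = w[0:1] = p, y = w[1:2] = q, z = w[2:5] = qqp.
Check: |xy| = 2 ≤ 5 and |y| = 1 ≥ 1. Reading y takes N from 1 back to 1, so every xyⁱz is accepted.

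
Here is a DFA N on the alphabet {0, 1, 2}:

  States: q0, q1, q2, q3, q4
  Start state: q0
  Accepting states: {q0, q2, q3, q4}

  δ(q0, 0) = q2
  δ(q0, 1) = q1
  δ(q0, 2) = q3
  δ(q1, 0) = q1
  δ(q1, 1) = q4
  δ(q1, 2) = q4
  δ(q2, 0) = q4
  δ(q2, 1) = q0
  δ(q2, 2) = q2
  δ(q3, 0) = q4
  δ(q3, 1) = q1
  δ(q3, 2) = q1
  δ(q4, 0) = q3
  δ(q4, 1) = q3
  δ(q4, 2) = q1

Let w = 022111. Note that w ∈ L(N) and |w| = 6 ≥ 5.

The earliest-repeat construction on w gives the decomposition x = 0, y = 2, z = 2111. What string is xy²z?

xy^2z = 0·2·2·2111 = 0222111.
Reading y = 2 takes N from q2 back to q2, so after x·y·y the machine is still in q2, and z then leads to the accepting state q4. Hence 0222111 ∈ L(N).

0222111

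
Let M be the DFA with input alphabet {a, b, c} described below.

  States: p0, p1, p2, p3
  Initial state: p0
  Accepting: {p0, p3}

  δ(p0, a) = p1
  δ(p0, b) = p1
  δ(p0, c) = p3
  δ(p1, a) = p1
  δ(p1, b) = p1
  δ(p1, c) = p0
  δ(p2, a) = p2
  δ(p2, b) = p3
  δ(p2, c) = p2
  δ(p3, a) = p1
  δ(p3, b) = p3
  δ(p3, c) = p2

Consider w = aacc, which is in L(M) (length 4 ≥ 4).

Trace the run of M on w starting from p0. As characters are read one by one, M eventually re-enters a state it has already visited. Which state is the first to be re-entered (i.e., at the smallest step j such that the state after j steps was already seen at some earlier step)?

p1

State sequence: p0 -a-> p1 -a-> p1 -c-> p0 -c-> p3
First repeat at step 2: p1 was already visited.

The earliest repeat is at step j = 2: M is in p1, which it already visited at step i = 1.
With |Q| = 4, pigeonhole forces a state repeat no later than step 4; the substring read between the first and second visits to that state can be pumped.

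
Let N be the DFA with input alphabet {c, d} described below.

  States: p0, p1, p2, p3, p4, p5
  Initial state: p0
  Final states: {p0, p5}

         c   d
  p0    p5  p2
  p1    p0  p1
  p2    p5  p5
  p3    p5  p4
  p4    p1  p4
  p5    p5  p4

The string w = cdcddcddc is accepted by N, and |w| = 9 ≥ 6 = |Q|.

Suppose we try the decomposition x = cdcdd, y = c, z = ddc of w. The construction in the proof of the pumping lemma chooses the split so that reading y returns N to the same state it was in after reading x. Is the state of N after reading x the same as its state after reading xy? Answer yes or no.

State sequence: p0 -c-> p5 -d-> p4 -c-> p1 -d-> p1 -d-> p1 -c-> p0

After x (step 5): p1. After xy (step 6): p0.
They differ (p1 ≠ p0), so y is not a cycle from the state after x; this split is not the one the pumping-lemma construction produces, and pumping y need not keep the string in L(N).

no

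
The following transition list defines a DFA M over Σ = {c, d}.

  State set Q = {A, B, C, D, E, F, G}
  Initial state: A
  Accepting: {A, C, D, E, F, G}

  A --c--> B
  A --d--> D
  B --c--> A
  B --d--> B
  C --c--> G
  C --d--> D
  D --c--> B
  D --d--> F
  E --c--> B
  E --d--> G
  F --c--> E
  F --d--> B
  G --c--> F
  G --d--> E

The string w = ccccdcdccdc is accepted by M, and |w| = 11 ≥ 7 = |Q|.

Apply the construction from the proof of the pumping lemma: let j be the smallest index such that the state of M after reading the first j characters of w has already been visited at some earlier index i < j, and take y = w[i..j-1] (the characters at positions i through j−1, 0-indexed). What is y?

cc

Run of M on w = c c c c d c d c c d c:
  step 0: A  (start)
  step 1: B  (read c: A→B)
  step 2: A  (read c: B→A)   ← first repeat (A seen earlier)
  step 3: B  (read c: A→B)
  step 4: A  (read c: B→A)
  step 5: D  (read d: A→D)
  step 6: B  (read c: D→B)
  step 7: B  (read d: B→B)
  step 8: A  (read c: B→A)
  step 9: B  (read c: A→B)
  step 10: B  (read d: B→B)
  step 11: A  (read c: B→A)

So i = 0, j = 2, giving x = w[0:0] = ε, y = w[0:2] = cc, z = w[2:11] = ccdcdccdc.
Check: |xy| = 2 ≤ 7 and |y| = 2 ≥ 1. Reading y takes M from A back to A, so every xyⁱz is accepted.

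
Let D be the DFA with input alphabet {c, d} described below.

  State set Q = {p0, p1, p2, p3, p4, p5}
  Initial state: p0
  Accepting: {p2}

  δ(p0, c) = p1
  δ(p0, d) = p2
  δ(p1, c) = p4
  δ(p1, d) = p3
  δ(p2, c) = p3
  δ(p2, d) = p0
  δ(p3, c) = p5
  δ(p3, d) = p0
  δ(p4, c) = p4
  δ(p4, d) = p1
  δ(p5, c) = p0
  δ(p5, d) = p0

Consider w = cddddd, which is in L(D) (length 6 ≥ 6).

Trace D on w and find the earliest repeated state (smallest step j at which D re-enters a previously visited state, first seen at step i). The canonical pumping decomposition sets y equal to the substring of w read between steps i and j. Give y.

Run of D on w = c d d d d d:
  step 0: p0  (start)
  step 1: p1  (read c: p0→p1)
  step 2: p3  (read d: p1→p3)
  step 3: p0  (read d: p3→p0)   ← first repeat (p0 seen earlier)
  step 4: p2  (read d: p0→p2)
  step 5: p0  (read d: p2→p0)
  step 6: p2  (read d: p0→p2)

So i = 0, j = 3, giving x = w[0:0] = ε, y = w[0:3] = cdd, z = w[3:6] = ddd.
Check: |xy| = 3 ≤ 6 and |y| = 3 ≥ 1. Reading y takes D from p0 back to p0, so every xyⁱz is accepted.

cdd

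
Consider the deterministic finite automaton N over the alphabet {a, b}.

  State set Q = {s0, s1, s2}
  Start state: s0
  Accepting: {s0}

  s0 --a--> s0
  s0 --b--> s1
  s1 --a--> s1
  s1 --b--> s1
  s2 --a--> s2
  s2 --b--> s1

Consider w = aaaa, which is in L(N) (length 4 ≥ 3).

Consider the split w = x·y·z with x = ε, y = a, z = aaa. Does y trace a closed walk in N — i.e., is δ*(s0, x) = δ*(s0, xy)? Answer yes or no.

yes

Run of N on the first 1 characters of w = a:
  step 0: s0  (start)
  step 1: s0  (read a: s0→s0)

After x (step 0): s0. After xy (step 1): s0.
They match, so y = a drives N around a cycle from s0 back to itself; pumping y any number of times keeps N in s0 before reading z, and xyⁱz ∈ L(N) for every i ≥ 0.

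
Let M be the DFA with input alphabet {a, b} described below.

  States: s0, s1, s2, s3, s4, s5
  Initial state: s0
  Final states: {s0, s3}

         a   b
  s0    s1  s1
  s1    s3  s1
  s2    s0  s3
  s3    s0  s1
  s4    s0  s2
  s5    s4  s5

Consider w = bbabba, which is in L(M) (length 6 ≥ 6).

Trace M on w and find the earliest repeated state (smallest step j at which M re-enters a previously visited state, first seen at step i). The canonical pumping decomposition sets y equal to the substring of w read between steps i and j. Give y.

b

State sequence: s0 -b-> s1 -b-> s1 -a-> s3 -b-> s1 -b-> s1 -a-> s3
First repeat at step 2: s1 was already visited.

So i = 1, j = 2, giving x = w[0:1] = b, y = w[1:2] = b, z = w[2:6] = abba.
Check: |xy| = 2 ≤ 6 and |y| = 1 ≥ 1. Reading y takes M from s1 back to s1, so every xyⁱz is accepted.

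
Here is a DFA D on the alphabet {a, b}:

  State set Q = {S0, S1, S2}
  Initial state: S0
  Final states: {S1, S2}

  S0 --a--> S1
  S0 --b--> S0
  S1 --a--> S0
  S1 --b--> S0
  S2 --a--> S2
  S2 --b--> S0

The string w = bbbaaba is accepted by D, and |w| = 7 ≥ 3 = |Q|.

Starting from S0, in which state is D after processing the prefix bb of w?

S0

Run of D on the first 2 characters of w = b b:
  step 0: S0  (start)
  step 1: S0  (read b: S0→S0)
  step 2: S0  (read b: S0→S0)

After reading 2 characters, D is in state S0.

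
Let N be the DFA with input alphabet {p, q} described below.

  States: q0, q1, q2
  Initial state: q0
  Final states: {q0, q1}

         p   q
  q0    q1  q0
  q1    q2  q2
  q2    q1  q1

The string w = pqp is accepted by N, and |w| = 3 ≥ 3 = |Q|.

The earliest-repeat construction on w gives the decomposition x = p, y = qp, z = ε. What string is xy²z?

pqpqp

xy^2z = p·qp·qp·ε = pqpqp.
Reading y = qp takes N from q1 back to q1, so after x·y·y the machine is still in q1, and z then leads to the accepting state q1. Hence pqpqp ∈ L(N).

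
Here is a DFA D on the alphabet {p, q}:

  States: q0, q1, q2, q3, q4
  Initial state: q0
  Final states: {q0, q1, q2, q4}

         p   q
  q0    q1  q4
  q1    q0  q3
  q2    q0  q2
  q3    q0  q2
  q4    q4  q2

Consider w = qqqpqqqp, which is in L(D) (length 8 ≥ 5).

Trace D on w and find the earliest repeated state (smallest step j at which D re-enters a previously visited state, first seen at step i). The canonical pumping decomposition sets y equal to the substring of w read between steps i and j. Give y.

q

State sequence: q0 -q-> q4 -q-> q2 -q-> q2 -p-> q0 -q-> q4 -q-> q2 -q-> q2 -p-> q0
First repeat at step 3: q2 was already visited.

So i = 2, j = 3, giving x = w[0:2] = qq, y = w[2:3] = q, z = w[3:8] = pqqqp.
Check: |xy| = 3 ≤ 5 and |y| = 1 ≥ 1. Reading y takes D from q2 back to q2, so every xyⁱz is accepted.
The DFA has 5 states, so the proof of the pumping lemma guarantees a repeated state among the first 5+1 visited; the segment between the two visits is the pumpable y.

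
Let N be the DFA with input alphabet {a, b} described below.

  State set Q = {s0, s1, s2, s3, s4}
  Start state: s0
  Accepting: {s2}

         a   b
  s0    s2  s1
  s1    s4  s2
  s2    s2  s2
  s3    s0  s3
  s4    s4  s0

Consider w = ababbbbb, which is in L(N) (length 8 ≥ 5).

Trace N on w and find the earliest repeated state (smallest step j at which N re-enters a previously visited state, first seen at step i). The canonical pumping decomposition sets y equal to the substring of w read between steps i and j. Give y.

b

Run of N on w = a b a b b b b b:
  step 0: s0  (start)
  step 1: s2  (read a: s0→s2)
  step 2: s2  (read b: s2→s2)   ← first repeat (s2 seen earlier)
  step 3: s2  (read a: s2→s2)
  step 4: s2  (read b: s2→s2)
  step 5: s2  (read b: s2→s2)
  step 6: s2  (read b: s2→s2)
  step 7: s2  (read b: s2→s2)
  step 8: s2  (read b: s2→s2)

So i = 1, j = 2, giving x = w[0:1] = a, y = w[1:2] = b, z = w[2:8] = abbbbb.
Check: |xy| = 2 ≤ 5 and |y| = 1 ≥ 1. Reading y takes N from s2 back to s2, so every xyⁱz is accepted.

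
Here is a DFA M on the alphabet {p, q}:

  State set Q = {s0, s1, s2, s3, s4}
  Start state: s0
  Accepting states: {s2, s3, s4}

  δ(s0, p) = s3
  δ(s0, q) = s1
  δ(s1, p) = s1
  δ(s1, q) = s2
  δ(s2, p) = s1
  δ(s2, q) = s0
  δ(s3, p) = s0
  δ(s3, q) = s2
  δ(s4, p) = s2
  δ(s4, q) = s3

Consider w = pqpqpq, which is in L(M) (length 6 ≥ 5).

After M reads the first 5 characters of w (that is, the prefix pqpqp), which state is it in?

s1

Run of M on the first 5 characters of w = p q p q p:
  step 0: s0  (start)
  step 1: s3  (read p: s0→s3)
  step 2: s2  (read q: s3→s2)
  step 3: s1  (read p: s2→s1)
  step 4: s2  (read q: s1→s2)
  step 5: s1  (read p: s2→s1)

After reading 5 characters, M is in state s1.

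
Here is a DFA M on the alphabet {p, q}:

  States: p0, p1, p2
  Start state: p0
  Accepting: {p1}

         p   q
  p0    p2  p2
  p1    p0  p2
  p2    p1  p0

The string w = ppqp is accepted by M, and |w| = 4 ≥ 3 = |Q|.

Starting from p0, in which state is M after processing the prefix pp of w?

Run of M on the first 2 characters of w = p p:
  step 0: p0  (start)
  step 1: p2  (read p: p0→p2)
  step 2: p1  (read p: p2→p1)

After reading 2 characters, M is in state p1.

p1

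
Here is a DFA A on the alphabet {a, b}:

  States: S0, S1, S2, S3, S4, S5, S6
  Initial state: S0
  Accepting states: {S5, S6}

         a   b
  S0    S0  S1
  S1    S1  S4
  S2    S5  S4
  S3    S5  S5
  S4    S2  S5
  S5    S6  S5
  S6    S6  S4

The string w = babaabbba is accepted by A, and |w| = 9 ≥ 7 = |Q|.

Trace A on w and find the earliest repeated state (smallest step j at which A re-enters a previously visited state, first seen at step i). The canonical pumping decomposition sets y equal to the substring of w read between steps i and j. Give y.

a

Run of A on w = b a b a a b b b a:
  step 0: S0  (start)
  step 1: S1  (read b: S0→S1)
  step 2: S1  (read a: S1→S1)   ← first repeat (S1 seen earlier)
  step 3: S4  (read b: S1→S4)
  step 4: S2  (read a: S4→S2)
  step 5: S5  (read a: S2→S5)
  step 6: S5  (read b: S5→S5)
  step 7: S5  (read b: S5→S5)
  step 8: S5  (read b: S5→S5)
  step 9: S6  (read a: S5→S6)

So i = 1, j = 2, giving x = w[0:1] = b, y = w[1:2] = a, z = w[2:9] = baabbba.
Check: |xy| = 2 ≤ 7 and |y| = 1 ≥ 1. Reading y takes A from S1 back to S1, so every xyⁱz is accepted.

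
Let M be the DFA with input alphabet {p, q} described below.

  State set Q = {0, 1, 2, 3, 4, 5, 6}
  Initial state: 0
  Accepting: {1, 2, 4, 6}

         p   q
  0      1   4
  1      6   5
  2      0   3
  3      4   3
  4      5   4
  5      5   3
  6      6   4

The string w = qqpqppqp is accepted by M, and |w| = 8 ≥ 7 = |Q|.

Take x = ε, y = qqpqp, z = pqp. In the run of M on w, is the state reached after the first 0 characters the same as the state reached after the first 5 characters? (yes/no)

State sequence: 0 -q-> 4 -q-> 4 -p-> 5 -q-> 3 -p-> 4

After x (step 0): 0. After xy (step 5): 4.
They differ (0 ≠ 4), so y is not a cycle from the state after x; this split is not the one the pumping-lemma construction produces, and pumping y need not keep the string in L(M).

no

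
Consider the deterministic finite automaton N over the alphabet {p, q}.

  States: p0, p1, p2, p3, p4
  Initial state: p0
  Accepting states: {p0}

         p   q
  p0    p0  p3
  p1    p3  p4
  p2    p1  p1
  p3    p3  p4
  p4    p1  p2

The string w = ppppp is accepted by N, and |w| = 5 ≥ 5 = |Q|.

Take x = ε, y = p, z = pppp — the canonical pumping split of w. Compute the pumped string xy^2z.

xy^2z = ε·p·p·pppp = pppppp.
Reading y = p takes N from p0 back to p0, so after x·y·y the machine is still in p0, and z then leads to the accepting state p0. Hence pppppp ∈ L(N).

pppppp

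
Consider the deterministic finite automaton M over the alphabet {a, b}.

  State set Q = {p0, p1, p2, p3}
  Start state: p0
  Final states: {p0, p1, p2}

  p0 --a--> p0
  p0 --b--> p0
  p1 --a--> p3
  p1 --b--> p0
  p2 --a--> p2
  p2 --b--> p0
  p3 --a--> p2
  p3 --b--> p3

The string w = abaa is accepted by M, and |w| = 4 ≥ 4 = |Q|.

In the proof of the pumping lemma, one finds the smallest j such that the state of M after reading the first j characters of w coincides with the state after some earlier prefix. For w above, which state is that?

Run of M on w = a b a a:
  step 0: p0  (start)
  step 1: p0  (read a: p0→p0)   ← first repeat (p0 seen earlier)
  step 2: p0  (read b: p0→p0)
  step 3: p0  (read a: p0→p0)
  step 4: p0  (read a: p0→p0)

The earliest repeat is at step j = 1: M is in p0, which it already visited at step i = 0.
The DFA has 4 states, so the proof of the pumping lemma guarantees a repeated state among the first 4+1 visited; the segment between the two visits is the pumpable y.

p0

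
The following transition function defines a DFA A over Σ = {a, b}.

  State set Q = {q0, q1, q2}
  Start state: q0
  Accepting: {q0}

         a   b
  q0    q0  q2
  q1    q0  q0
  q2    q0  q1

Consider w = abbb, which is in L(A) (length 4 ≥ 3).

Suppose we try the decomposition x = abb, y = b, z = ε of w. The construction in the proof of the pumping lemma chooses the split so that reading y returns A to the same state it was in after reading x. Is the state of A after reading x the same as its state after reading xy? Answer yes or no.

no

Run of A on the first 4 characters of w = a b b b:
  step 0: q0  (start)
  step 1: q0  (read a: q0→q0)
  step 2: q2  (read b: q0→q2)
  step 3: q1  (read b: q2→q1)
  step 4: q0  (read b: q1→q0)

After x (step 3): q1. After xy (step 4): q0.
They differ (q1 ≠ q0), so y is not a cycle from the state after x; this split is not the one the pumping-lemma construction produces, and pumping y need not keep the string in L(A).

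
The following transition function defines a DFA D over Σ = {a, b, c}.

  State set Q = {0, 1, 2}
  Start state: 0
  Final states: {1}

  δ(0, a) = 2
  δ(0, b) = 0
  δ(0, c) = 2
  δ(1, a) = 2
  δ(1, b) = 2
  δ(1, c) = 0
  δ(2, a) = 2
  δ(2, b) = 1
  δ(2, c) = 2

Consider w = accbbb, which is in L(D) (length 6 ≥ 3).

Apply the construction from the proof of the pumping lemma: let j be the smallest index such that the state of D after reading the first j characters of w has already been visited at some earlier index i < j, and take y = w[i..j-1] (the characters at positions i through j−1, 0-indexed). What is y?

Run of D on w = a c c b b b:
  step 0: 0  (start)
  step 1: 2  (read a: 0→2)
  step 2: 2  (read c: 2→2)   ← first repeat (2 seen earlier)
  step 3: 2  (read c: 2→2)
  step 4: 1  (read b: 2→1)
  step 5: 2  (read b: 1→2)
  step 6: 1  (read b: 2→1)

So i = 1, j = 2, giving x = w[0:1] = a, y = w[1:2] = c, z = w[2:6] = cbbb.
Check: |xy| = 2 ≤ 3 and |y| = 1 ≥ 1. Reading y takes D from 2 back to 2, so every xyⁱz is accepted.

c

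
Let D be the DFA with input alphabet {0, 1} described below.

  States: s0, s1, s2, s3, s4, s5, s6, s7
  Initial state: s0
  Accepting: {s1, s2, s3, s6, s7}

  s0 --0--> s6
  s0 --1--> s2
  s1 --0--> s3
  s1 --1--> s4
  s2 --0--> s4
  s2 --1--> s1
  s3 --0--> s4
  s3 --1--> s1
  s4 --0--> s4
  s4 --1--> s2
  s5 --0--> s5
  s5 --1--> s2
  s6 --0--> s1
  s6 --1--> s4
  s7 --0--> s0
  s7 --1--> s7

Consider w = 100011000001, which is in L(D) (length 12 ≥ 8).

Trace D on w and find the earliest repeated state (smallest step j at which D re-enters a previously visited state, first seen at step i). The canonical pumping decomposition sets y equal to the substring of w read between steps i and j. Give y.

State sequence: s0 -1-> s2 -0-> s4 -0-> s4 -0-> s4 -1-> s2 -1-> s1 -0-> s3 -0-> s4 -0-> s4 -0-> s4 -0-> s4 -1-> s2
First repeat at step 3: s4 was already visited.

So i = 2, j = 3, giving x = w[0:2] = 10, y = w[2:3] = 0, z = w[3:12] = 011000001.
Check: |xy| = 3 ≤ 8 and |y| = 1 ≥ 1. Reading y takes D from s4 back to s4, so every xyⁱz is accepted.
Pumping length from the standard proof: p = 8 (the number of states). The repeated state found above gives |xy| = j ≤ 8 and |y| = j − i ≥ 1.

0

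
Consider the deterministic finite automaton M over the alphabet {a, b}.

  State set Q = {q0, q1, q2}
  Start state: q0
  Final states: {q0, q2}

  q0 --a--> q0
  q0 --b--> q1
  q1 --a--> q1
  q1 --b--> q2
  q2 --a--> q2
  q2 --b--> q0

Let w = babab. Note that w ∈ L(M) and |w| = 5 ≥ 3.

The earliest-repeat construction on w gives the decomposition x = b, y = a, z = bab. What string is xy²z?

xy^2z = b·a·a·bab = baabab.
Reading y = a takes M from q1 back to q1, so after x·y·y the machine is still in q1, and z then leads to the accepting state q0. Hence baabab ∈ L(M).

baabab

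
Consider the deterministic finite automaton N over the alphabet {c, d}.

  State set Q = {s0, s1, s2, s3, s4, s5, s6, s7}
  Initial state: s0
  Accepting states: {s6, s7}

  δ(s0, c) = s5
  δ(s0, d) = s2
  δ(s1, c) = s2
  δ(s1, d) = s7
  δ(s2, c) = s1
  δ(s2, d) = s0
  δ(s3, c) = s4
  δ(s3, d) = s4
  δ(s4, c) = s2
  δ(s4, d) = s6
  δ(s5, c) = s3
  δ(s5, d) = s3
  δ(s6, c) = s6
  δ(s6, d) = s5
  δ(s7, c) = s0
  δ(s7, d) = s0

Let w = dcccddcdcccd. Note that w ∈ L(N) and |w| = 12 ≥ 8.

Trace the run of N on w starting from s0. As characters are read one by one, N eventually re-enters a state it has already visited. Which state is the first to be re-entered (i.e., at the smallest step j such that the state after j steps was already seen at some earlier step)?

s2

Run of N on w = d c c c d d c d c c c d:
  step 0: s0  (start)
  step 1: s2  (read d: s0→s2)
  step 2: s1  (read c: s2→s1)
  step 3: s2  (read c: s1→s2)   ← first repeat (s2 seen earlier)
  step 4: s1  (read c: s2→s1)
  step 5: s7  (read d: s1→s7)
  step 6: s0  (read d: s7→s0)
  step 7: s5  (read c: s0→s5)
  step 8: s3  (read d: s5→s3)
  step 9: s4  (read c: s3→s4)
  step 10: s2  (read c: s4→s2)
  step 11: s1  (read c: s2→s1)
  step 12: s7  (read d: s1→s7)

The earliest repeat is at step j = 3: N is in s2, which it already visited at step i = 1.
Pumping length from the standard proof: p = 8 (the number of states). The repeated state found above gives |xy| = j ≤ 8 and |y| = j − i ≥ 1.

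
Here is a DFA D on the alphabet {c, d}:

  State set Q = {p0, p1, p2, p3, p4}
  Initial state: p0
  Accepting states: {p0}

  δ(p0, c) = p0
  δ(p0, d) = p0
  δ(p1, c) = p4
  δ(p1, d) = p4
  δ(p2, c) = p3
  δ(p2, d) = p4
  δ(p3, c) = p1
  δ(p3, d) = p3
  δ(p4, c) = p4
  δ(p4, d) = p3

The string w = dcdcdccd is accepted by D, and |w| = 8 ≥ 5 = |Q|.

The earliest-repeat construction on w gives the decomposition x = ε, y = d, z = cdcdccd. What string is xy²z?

ddcdcdccd

xy^2z = ε·d·d·cdcdccd = ddcdcdccd.
Reading y = d takes D from p0 back to p0, so after x·y·y the machine is still in p0, and z then leads to the accepting state p0. Hence ddcdcdccd ∈ L(D).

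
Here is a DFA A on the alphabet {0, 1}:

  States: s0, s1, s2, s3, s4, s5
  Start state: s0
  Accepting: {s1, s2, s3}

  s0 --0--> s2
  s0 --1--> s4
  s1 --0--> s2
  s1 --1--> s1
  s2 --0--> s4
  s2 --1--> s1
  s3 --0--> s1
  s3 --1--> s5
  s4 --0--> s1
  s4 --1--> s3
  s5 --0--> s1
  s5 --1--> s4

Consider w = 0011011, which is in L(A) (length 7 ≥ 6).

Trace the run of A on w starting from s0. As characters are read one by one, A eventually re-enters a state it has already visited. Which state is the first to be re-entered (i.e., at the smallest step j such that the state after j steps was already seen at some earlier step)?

s1

State sequence: s0 -0-> s2 -0-> s4 -1-> s3 -1-> s5 -0-> s1 -1-> s1 -1-> s1
First repeat at step 6: s1 was already visited.

The earliest repeat is at step j = 6: A is in s1, which it already visited at step i = 5.
Since A has 6 states, any run of length ≥ 6 visits 6+1 states, so by pigeonhole some state repeats within the first 6 steps — that repeat gives the pumpable loop.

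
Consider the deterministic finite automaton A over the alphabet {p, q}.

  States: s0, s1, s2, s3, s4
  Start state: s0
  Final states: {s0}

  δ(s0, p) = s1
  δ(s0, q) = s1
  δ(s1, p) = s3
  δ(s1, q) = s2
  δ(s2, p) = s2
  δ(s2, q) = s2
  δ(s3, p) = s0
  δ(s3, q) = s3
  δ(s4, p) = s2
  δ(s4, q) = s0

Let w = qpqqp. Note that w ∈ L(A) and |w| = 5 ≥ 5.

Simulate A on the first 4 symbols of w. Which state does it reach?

State sequence: s0 -q-> s1 -p-> s3 -q-> s3 -q-> s3

After reading 4 characters, A is in state s3.
(This kind of state-tracing is the core of the pumping-lemma construction: with 5 states, pigeonhole forces a repeat within the first 5 steps.)

s3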